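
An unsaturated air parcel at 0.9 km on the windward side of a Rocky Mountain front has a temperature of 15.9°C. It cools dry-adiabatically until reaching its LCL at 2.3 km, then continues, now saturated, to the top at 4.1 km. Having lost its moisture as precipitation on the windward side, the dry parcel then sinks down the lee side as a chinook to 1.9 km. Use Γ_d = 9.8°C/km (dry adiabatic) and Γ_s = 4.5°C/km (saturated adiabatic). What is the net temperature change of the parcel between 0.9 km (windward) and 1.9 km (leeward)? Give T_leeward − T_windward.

Dry to 2300 m: -9.8 × 1.4 km = -13.72°C, so T = 2.18°C.
Saturated to 4100 m: -4.5 × 1.8 km = -8.1°C, so T = -5.92°C.
Dry descent to 1900 m: +9.8 × 2.2 km = +21.56°C, so T = 15.64°C.
Net change vs windward start: 15.64 − 15.9 = -0.26°C

-0.26°C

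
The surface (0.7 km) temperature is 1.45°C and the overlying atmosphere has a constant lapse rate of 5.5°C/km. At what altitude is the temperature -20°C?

4.6 km

Height above start = (1.45 − (-20)) / 5.5 = 3.9 km
Altitude = 700 m + 3900 m = 4600 m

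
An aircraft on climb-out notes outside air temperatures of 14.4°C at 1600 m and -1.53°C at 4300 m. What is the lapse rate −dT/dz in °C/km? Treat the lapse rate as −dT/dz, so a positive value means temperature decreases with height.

Γ = −ΔT/Δz = (14.4 − (-1.53)) / (4300 − 1600) m
  = 15.93°C / 2.7 km = 5.9°C/km

5.9°C/km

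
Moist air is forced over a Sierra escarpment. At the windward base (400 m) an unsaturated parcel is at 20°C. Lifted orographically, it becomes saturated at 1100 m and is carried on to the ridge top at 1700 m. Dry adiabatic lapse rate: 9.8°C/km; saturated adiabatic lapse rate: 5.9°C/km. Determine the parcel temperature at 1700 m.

9.6°C

Dry to 1100 m: -9.8 × 0.7 km = -6.86°C, so T = 13.14°C.
Saturated to 1700 m: -5.9 × 0.6 km = -3.54°C, so T = 9.6°C.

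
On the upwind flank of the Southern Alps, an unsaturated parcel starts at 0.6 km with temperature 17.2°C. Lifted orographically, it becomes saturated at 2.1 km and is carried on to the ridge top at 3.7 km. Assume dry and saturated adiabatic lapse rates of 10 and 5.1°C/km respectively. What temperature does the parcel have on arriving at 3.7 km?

600 → 2100 m (dry, 10°C/km): ΔT = -10 × 1.5 = -15°C → T = 2.2°C
2100 → 3700 m (saturated, 5.1°C/km): ΔT = -5.1 × 1.6 = -8.16°C → T = -5.96°C

-5.96°C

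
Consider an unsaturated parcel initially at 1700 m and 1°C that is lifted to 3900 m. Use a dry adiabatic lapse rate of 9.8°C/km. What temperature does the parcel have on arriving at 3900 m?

-20.56°C

Dry adiabatic to 3900 m: -9.8 × 2.2 km = -21.56°C, so T = -20.56°C.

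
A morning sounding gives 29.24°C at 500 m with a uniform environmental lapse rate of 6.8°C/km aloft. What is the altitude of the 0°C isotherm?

Height above start = (29.24 − 0) / 6.8 = 4.3 km
Altitude = 500 m + 4300 m = 4800 m

4800 m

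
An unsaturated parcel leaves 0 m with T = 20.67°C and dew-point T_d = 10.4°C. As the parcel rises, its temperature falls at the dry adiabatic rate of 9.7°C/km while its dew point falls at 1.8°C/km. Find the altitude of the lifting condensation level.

T and T_d converge at 9.7 − 1.8 = 7.9°C per km
Height above start = (20.67 − 10.4) / 7.9 = 1.3 km
LCL altitude = 0 m + 1300 m = 1300 m

1300 m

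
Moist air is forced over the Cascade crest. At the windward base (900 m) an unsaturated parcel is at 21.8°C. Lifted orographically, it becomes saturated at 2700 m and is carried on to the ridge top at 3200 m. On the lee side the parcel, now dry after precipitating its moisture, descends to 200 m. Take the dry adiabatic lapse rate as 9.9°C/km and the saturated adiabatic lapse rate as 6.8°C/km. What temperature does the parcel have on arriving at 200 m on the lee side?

Dry to 2700 m: -9.9 × 1.8 km = -17.82°C, so T = 3.98°C.
Saturated to 3200 m: -6.8 × 0.5 km = -3.4°C, so T = 0.58°C.
Dry descent to 200 m: +9.9 × 3 km = +29.7°C, so T = 30.28°C.

30.28°C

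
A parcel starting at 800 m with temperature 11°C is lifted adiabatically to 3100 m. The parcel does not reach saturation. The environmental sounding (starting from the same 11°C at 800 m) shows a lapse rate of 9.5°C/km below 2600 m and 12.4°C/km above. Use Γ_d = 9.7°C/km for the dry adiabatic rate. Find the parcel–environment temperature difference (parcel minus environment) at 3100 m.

+0.99°C (parcel warmer than environment)

Parcel:
  From 800 m to 3100 m (dry): cools by 9.7 × 2.3 = 22.31°C, giving -11.31°C.
Environment:
  From 800 m to 2600 m (environment, lower layer): cools by 9.5 × 1.8 = 17.1°C, giving -6.1°C.
  From 2600 m to 3100 m (environment, upper layer): cools by 12.4 × 0.5 = 6.2°C, giving -12.3°C.
T_parcel − T_env = -11.31 − (-12.3) = +0.99°C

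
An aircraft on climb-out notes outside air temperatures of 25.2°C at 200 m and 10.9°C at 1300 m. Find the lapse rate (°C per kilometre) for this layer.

13°C/km

Γ = −ΔT/Δz = (25.2 − 10.9) / (1300 − 200) m
  = 14.3°C / 1.1 km = 13°C/km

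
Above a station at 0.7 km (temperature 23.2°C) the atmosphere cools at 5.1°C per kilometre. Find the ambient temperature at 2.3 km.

From 700 m to 2300 m (environmental): cools by 5.1 × 1.6 = 8.16°C, giving 15.04°C.

15.04°C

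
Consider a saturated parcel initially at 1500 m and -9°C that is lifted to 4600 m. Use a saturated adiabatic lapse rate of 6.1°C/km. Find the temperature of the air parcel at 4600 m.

From 1500 m to 4600 m (saturated adiabatic): cools by 6.1 × 3.1 = 18.91°C, giving -27.91°C.

-27.91°C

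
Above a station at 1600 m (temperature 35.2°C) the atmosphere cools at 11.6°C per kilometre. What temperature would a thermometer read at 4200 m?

5.04°C

From 1600 m to 4200 m (environmental): cools by 11.6 × 2.6 = 30.16°C, giving 5.04°C.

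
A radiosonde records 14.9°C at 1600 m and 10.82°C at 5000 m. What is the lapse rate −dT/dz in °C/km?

1.2°C/km

Γ = −ΔT/Δz = (14.9 − 10.82) / (5000 − 1600) m
  = 4.08°C / 3.4 km = 1.2°C/km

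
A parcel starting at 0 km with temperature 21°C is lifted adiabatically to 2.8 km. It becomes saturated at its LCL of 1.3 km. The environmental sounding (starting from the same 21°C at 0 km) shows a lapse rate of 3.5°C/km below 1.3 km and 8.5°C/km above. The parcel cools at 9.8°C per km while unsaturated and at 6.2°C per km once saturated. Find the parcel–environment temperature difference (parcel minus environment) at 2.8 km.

Parcel:
  Dry to 1300 m: -9.8 × 1.3 km = -12.74°C, so T = 8.26°C.
  Saturated to 2800 m: -6.2 × 1.5 km = -9.3°C, so T = -1.04°C.
Environment:
  Environment, lower layer to 1300 m: -3.5 × 1.3 km = -4.55°C, so T = 16.45°C.
  Environment, upper layer to 2800 m: -8.5 × 1.5 km = -12.75°C, so T = 3.7°C.
T_parcel − T_env = -1.04 − 3.7 = -4.74°C

-4.74°C (parcel cooler than environment)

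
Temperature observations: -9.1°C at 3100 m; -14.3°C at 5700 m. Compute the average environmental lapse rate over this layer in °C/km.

Γ = −ΔT/Δz = (-9.1 − (-14.3)) / (5700 − 3100) m
  = 5.2°C / 2.6 km = 2°C/km

2°C/km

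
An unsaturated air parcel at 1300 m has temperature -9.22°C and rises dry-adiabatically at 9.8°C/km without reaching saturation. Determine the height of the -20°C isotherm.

Height above start = (-9.22 − (-20)) / 9.8 = 1.1 km
Altitude = 1300 m + 1100 m = 2400 m

2400 m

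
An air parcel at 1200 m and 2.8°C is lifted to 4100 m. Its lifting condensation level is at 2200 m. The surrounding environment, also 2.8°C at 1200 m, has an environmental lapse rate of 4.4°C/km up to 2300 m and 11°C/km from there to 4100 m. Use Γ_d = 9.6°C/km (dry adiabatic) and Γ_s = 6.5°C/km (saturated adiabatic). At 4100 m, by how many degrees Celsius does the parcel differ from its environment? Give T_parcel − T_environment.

+2.69°C (parcel warmer than environment)

Parcel:
  From 1200 m to 2200 m (dry): cools by 9.6 × 1 = 9.6°C, giving -6.8°C.
  From 2200 m to 4100 m (saturated): cools by 6.5 × 1.9 = 12.35°C, giving -19.15°C.
Environment:
  From 1200 m to 2300 m (environment, lower layer): cools by 4.4 × 1.1 = 4.84°C, giving -2.04°C.
  From 2300 m to 4100 m (environment, upper layer): cools by 11 × 1.8 = 19.8°C, giving -21.84°C.
T_parcel − T_env = -19.15 − (-21.84) = +2.69°C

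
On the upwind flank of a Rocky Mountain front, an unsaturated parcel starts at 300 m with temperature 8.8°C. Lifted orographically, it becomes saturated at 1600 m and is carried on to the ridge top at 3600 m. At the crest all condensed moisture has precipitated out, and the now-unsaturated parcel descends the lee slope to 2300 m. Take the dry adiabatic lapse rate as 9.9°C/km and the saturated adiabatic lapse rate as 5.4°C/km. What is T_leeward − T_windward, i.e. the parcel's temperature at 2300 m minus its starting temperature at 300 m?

-10.8°C

From 300 m to 1600 m (dry): cools by 9.9 × 1.3 = 12.87°C, giving -4.07°C.
From 1600 m to 3600 m (saturated): cools by 5.4 × 2 = 10.8°C, giving -14.87°C.
From 3600 m to 2300 m (dry descent): warms by 9.9 × 1.3 = 12.87°C, giving -2°C.
Net change vs windward start: -2 − 8.8 = -10.8°C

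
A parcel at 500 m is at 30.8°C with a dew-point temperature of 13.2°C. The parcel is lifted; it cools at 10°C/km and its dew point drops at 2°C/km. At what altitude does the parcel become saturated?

2700 m

T and T_d converge at 10 − 2 = 8°C per km
Height above start = (30.8 − 13.2) / 8 = 2.2 km
LCL altitude = 500 m + 2200 m = 2700 m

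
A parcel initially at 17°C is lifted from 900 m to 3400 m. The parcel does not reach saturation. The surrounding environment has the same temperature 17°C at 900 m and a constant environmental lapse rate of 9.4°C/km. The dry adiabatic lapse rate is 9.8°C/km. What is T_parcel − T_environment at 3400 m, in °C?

Parcel:
  From 900 m to 3400 m (dry): cools by 9.8 × 2.5 = 24.5°C, giving -7.5°C.
Environment:
  From 900 m to 3400 m (environment): cools by 9.4 × 2.5 = 23.5°C, giving -6.5°C.
T_parcel − T_env = -7.5 − (-6.5) = -1°C

-1°C (parcel cooler than environment)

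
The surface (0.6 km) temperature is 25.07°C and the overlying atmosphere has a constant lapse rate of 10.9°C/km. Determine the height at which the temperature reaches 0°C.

Height above start = (25.07 − 0) / 10.9 = 2.3 km
Altitude = 600 m + 2300 m = 2900 m

2.9 km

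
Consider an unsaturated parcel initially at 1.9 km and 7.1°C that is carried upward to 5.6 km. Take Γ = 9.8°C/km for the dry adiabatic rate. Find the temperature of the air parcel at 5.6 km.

1900–5600 m, dry adiabatic: Δz = 3.7 km ⇒ ΔT = -36.26°C; T = -29.16°C

-29.16°C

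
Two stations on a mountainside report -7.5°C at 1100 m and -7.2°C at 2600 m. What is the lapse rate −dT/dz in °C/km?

-0.2°C/km

Γ = −ΔT/Δz = (-7.5 − (-7.2)) / (2600 − 1100) m
  = -0.3°C / 1.5 km = -0.2°C/km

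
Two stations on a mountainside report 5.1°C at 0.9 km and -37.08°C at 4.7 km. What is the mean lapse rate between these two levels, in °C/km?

11.1°C/km

Γ = −ΔT/Δz = (5.1 − (-37.08)) / (4700 − 900) m
  = 42.18°C / 3.8 km = 11.1°C/km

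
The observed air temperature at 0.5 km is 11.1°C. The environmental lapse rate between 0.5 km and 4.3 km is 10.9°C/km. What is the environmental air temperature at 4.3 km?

From 500 m to 4300 m (environmental): cools by 10.9 × 3.8 = 41.42°C, giving -30.32°C.

-30.32°C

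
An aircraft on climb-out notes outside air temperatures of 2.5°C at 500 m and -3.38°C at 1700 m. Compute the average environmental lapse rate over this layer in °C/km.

4.9°C/km

Γ = −ΔT/Δz = (2.5 − (-3.38)) / (1700 − 500) m
  = 5.88°C / 1.2 km = 4.9°C/km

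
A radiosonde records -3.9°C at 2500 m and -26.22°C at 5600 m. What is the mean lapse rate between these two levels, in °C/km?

7.2°C/km

Γ = −ΔT/Δz = (-3.9 − (-26.22)) / (5600 − 2500) m
  = 22.32°C / 3.1 km = 7.2°C/km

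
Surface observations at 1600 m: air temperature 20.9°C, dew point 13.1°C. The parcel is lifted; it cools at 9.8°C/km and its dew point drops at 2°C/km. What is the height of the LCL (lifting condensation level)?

T and T_d converge at 9.8 − 2 = 7.8°C per km
Height above start = (20.9 − 13.1) / 7.8 = 1 km
LCL altitude = 1600 m + 1000 m = 2600 m

2600 m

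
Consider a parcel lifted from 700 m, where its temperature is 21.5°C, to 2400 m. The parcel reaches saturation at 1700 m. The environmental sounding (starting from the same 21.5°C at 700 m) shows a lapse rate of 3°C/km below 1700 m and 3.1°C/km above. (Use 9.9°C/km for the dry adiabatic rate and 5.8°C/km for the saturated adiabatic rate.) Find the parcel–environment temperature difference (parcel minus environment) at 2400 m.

Parcel:
  From 700 m to 1700 m (dry): cools by 9.9 × 1 = 9.9°C, giving 11.6°C.
  From 1700 m to 2400 m (saturated): cools by 5.8 × 0.7 = 4.06°C, giving 7.54°C.
Environment:
  From 700 m to 1700 m (environment, lower layer): cools by 3 × 1 = 3°C, giving 18.5°C.
  From 1700 m to 2400 m (environment, upper layer): cools by 3.1 × 0.7 = 2.17°C, giving 16.33°C.
T_parcel − T_env = 7.54 − 16.33 = -8.79°C

-8.79°C (parcel cooler than environment)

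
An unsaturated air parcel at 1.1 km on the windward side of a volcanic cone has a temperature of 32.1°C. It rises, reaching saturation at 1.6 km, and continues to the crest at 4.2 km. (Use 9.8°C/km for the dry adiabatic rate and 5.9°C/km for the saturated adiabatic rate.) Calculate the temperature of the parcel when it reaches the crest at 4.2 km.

1100–1600 m, dry: Δz = 0.5 km ⇒ ΔT = -4.9°C; T = 27.2°C
1600–4200 m, saturated: Δz = 2.6 km ⇒ ΔT = -15.34°C; T = 11.86°C

11.86°C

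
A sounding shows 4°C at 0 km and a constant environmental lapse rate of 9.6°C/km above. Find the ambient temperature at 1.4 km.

-9.44°C

0 → 1400 m (environmental, 9.6°C/km): ΔT = -9.6 × 1.4 = -13.44°C → T = -9.44°C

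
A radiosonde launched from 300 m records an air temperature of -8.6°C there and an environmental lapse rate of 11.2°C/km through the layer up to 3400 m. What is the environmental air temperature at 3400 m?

-43.32°C

Environmental to 3400 m: -11.2 × 3.1 km = -34.72°C, so T = -43.32°C.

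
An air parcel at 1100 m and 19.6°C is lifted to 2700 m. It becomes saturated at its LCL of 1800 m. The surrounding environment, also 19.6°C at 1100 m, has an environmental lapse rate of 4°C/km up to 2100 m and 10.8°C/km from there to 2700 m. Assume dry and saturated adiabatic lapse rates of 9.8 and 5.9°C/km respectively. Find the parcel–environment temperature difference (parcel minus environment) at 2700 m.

Parcel:
  From 1100 m to 1800 m (dry): cools by 9.8 × 0.7 = 6.86°C, giving 12.74°C.
  From 1800 m to 2700 m (saturated): cools by 5.9 × 0.9 = 5.31°C, giving 7.43°C.
Environment:
  From 1100 m to 2100 m (environment, lower layer): cools by 4 × 1 = 4°C, giving 15.6°C.
  From 2100 m to 2700 m (environment, upper layer): cools by 10.8 × 0.6 = 6.48°C, giving 9.12°C.
T_parcel − T_env = 7.43 − 9.12 = -1.69°C

-1.69°C (parcel cooler than environment)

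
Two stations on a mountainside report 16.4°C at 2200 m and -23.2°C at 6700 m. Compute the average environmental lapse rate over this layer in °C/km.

8.8°C/km

Γ = −ΔT/Δz = (16.4 − (-23.2)) / (6700 − 2200) m
  = 39.6°C / 4.5 km = 8.8°C/km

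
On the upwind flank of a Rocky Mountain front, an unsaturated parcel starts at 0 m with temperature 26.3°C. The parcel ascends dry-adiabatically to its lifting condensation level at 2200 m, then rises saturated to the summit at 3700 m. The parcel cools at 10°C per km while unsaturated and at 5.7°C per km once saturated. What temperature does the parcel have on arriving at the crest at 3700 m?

Dry to 2200 m: -10 × 2.2 km = -22°C, so T = 4.3°C.
Saturated to 3700 m: -5.7 × 1.5 km = -8.55°C, so T = -4.25°C.

-4.25°C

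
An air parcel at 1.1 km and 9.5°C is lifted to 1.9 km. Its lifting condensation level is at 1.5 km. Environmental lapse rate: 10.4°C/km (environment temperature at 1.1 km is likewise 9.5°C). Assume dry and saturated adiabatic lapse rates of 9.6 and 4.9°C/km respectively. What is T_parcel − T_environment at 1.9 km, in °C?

Parcel:
  Dry to 1500 m: -9.6 × 0.4 km = -3.84°C, so T = 5.66°C.
  Saturated to 1900 m: -4.9 × 0.4 km = -1.96°C, so T = 3.7°C.
Environment:
  Environment to 1900 m: -10.4 × 0.8 km = -8.32°C, so T = 1.18°C.
T_parcel − T_env = 3.7 − 1.18 = +2.52°C

+2.52°C (parcel warmer than environment)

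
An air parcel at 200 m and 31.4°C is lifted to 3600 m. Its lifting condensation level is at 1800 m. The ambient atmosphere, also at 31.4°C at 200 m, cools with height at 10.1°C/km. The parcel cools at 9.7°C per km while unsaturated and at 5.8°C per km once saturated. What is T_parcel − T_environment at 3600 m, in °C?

+8.38°C (parcel warmer than environment)

Parcel:
  Dry to 1800 m: -9.7 × 1.6 km = -15.52°C, so T = 15.88°C.
  Saturated to 3600 m: -5.8 × 1.8 km = -10.44°C, so T = 5.44°C.
Environment:
  Environment to 3600 m: -10.1 × 3.4 km = -34.34°C, so T = -2.94°C.
T_parcel − T_env = 5.44 − (-2.94) = +8.38°C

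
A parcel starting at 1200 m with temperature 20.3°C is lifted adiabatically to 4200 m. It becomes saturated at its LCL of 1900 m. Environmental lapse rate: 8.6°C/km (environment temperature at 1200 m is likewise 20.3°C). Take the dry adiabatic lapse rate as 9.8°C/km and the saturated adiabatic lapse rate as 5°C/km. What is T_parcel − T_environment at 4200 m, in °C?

+7.44°C (parcel warmer than environment)

Parcel:
  From 1200 m to 1900 m (dry): cools by 9.8 × 0.7 = 6.86°C, giving 13.44°C.
  From 1900 m to 4200 m (saturated): cools by 5 × 2.3 = 11.5°C, giving 1.94°C.
Environment:
  From 1200 m to 4200 m (environment): cools by 8.6 × 3 = 25.8°C, giving -5.5°C.
T_parcel − T_env = 1.94 − (-5.5) = +7.44°C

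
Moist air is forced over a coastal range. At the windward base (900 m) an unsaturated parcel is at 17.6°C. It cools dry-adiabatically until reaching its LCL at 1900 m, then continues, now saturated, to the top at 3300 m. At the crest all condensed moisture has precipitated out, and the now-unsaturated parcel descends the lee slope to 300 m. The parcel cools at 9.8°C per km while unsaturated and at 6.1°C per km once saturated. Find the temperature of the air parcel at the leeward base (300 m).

28.66°C

900 → 1900 m (dry, 9.8°C/km): ΔT = -9.8 × 1 = -9.8°C → T = 7.8°C
1900 → 3300 m (saturated, 6.1°C/km): ΔT = -6.1 × 1.4 = -8.54°C → T = -0.74°C
3300 → 300 m (dry descent, 9.8°C/km): ΔT = +9.8 × 3 = +29.4°C → T = 28.66°C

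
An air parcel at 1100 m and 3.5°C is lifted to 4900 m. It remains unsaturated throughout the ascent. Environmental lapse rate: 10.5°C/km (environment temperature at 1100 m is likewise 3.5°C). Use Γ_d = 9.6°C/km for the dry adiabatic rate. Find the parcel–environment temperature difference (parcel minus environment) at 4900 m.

Parcel:
  1100–4900 m, dry: Δz = 3.8 km ⇒ ΔT = -36.48°C; T = -32.98°C
Environment:
  1100–4900 m, environment: Δz = 3.8 km ⇒ ΔT = -39.9°C; T = -36.4°C
T_parcel − T_env = -32.98 − (-36.4) = +3.42°C

+3.42°C (parcel warmer than environment)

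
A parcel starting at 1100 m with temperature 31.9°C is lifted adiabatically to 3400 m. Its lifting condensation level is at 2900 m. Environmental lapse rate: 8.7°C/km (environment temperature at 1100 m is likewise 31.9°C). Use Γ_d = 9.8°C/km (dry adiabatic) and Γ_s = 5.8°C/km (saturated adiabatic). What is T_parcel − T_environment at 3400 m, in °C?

-0.53°C (parcel cooler than environment)

Parcel:
  Dry to 2900 m: -9.8 × 1.8 km = -17.64°C, so T = 14.26°C.
  Saturated to 3400 m: -5.8 × 0.5 km = -2.9°C, so T = 11.36°C.
Environment:
  Environment to 3400 m: -8.7 × 2.3 km = -20.01°C, so T = 11.89°C.
T_parcel − T_env = 11.36 − 11.89 = -0.53°C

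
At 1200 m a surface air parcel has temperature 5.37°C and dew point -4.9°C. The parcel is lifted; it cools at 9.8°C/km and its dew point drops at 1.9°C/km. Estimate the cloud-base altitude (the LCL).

2500 m

T and T_d converge at 9.8 − 1.9 = 7.9°C per km
Height above start = (5.37 − (-4.9)) / 7.9 = 1.3 km
LCL altitude = 1200 m + 1300 m = 2500 m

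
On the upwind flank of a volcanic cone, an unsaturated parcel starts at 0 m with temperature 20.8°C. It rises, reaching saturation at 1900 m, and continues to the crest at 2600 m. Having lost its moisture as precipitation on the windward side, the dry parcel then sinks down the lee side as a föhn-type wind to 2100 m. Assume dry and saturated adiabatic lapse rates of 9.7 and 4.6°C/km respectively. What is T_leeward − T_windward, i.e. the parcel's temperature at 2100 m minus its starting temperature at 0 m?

-16.8°C

0 → 1900 m (dry, 9.7°C/km): ΔT = -9.7 × 1.9 = -18.43°C → T = 2.37°C
1900 → 2600 m (saturated, 4.6°C/km): ΔT = -4.6 × 0.7 = -3.22°C → T = -0.85°C
2600 → 2100 m (dry descent, 9.7°C/km): ΔT = +9.7 × 0.5 = +4.85°C → T = 4°C
Net change vs windward start: 4 − 20.8 = -16.8°C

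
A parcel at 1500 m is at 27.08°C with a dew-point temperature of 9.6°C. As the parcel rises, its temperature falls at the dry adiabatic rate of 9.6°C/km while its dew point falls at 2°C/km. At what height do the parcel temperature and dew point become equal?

3800 m

T and T_d converge at 9.6 − 2 = 7.6°C per km
Height above start = (27.08 − 9.6) / 7.6 = 2.3 km
LCL altitude = 1500 m + 2300 m = 3800 m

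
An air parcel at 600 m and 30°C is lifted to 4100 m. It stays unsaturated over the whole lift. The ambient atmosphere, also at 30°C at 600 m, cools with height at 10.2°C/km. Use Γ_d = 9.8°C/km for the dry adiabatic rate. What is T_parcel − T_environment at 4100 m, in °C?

+1.4°C (parcel warmer than environment)

Parcel:
  600 → 4100 m (dry, 9.8°C/km): ΔT = -9.8 × 3.5 = -34.3°C → T = -4.3°C
Environment:
  600 → 4100 m (environment, 10.2°C/km): ΔT = -10.2 × 3.5 = -35.7°C → T = -5.7°C
T_parcel − T_env = -4.3 − (-5.7) = +1.4°C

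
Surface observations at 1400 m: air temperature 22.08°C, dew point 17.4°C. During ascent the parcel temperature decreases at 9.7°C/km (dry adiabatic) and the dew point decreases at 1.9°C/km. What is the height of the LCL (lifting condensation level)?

2000 m

T and T_d converge at 9.7 − 1.9 = 7.8°C per km
Height above start = (22.08 − 17.4) / 7.8 = 0.6 km
LCL altitude = 1400 m + 600 m = 2000 m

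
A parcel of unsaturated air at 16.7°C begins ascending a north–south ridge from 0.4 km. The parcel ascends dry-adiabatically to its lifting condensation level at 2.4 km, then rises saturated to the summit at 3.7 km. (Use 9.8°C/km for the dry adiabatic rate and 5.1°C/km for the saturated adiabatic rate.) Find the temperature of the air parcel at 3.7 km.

-9.53°C

From 400 m to 2400 m (dry): cools by 9.8 × 2 = 19.6°C, giving -2.9°C.
From 2400 m to 3700 m (saturated): cools by 5.1 × 1.3 = 6.63°C, giving -9.53°C.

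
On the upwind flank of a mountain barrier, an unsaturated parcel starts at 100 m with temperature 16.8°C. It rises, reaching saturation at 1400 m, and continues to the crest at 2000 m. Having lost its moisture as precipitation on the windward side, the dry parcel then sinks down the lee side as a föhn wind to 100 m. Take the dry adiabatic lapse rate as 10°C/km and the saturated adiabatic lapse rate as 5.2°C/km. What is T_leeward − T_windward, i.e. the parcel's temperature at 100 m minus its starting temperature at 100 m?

+2.88°C

From 100 m to 1400 m (dry): cools by 10 × 1.3 = 13°C, giving 3.8°C.
From 1400 m to 2000 m (saturated): cools by 5.2 × 0.6 = 3.12°C, giving 0.68°C.
From 2000 m to 100 m (dry descent): warms by 10 × 1.9 = 19°C, giving 19.68°C.
Net change vs windward start: 19.68 − 16.8 = +2.88°C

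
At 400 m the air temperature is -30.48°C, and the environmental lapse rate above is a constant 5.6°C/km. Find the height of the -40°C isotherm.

2100 m

Height above start = (-30.48 − (-40)) / 5.6 = 1.7 km
Altitude = 400 m + 1700 m = 2100 m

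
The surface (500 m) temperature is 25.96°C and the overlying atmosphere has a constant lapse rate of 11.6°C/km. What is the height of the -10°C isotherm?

Height above start = (25.96 − (-10)) / 11.6 = 3.1 km
Altitude = 500 m + 3100 m = 3600 m

3600 m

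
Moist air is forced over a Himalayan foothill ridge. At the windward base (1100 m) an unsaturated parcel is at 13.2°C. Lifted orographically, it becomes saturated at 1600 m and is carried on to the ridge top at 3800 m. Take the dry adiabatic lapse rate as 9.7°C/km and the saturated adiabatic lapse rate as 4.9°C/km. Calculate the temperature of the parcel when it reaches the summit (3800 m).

-2.43°C

1100–1600 m, dry: Δz = 0.5 km ⇒ ΔT = -4.85°C; T = 8.35°C
1600–3800 m, saturated: Δz = 2.2 km ⇒ ΔT = -10.78°C; T = -2.43°C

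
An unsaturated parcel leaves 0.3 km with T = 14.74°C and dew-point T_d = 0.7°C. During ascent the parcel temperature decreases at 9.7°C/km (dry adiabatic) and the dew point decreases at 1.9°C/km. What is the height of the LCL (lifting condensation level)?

2.1 km

T and T_d converge at 9.7 − 1.9 = 7.8°C per km
Height above start = (14.74 − 0.7) / 7.8 = 1.8 km
LCL altitude = 300 m + 1800 m = 2100 m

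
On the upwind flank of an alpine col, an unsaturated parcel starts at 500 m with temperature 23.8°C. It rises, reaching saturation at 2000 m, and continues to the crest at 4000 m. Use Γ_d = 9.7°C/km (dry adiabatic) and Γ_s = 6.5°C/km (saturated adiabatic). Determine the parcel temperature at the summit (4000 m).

From 500 m to 2000 m (dry): cools by 9.7 × 1.5 = 14.55°C, giving 9.25°C.
From 2000 m to 4000 m (saturated): cools by 6.5 × 2 = 13°C, giving -3.75°C.

-3.75°C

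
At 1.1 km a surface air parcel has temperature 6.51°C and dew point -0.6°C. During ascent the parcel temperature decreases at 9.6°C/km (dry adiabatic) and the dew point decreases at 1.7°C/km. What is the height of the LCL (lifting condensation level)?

T and T_d converge at 9.6 − 1.7 = 7.9°C per km
Height above start = (6.51 − (-0.6)) / 7.9 = 0.9 km
LCL altitude = 1100 m + 900 m = 2000 m

2 km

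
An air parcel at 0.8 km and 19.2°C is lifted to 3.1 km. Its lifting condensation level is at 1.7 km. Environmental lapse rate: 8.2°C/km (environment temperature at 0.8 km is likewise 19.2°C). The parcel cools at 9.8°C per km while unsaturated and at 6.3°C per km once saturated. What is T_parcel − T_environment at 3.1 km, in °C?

+1.22°C (parcel warmer than environment)

Parcel:
  800 → 1700 m (dry, 9.8°C/km): ΔT = -9.8 × 0.9 = -8.82°C → T = 10.38°C
  1700 → 3100 m (saturated, 6.3°C/km): ΔT = -6.3 × 1.4 = -8.82°C → T = 1.56°C
Environment:
  800 → 3100 m (environment, 8.2°C/km): ΔT = -8.2 × 2.3 = -18.86°C → T = 0.34°C
T_parcel − T_env = 1.56 − 0.34 = +1.22°C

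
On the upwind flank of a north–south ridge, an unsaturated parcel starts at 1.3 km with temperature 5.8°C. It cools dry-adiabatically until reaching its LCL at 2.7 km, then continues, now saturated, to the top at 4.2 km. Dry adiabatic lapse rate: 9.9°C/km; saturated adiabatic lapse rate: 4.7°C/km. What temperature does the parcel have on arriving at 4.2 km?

-15.11°C

Dry to 2700 m: -9.9 × 1.4 km = -13.86°C, so T = -8.06°C.
Saturated to 4200 m: -4.7 × 1.5 km = -7.05°C, so T = -15.11°C.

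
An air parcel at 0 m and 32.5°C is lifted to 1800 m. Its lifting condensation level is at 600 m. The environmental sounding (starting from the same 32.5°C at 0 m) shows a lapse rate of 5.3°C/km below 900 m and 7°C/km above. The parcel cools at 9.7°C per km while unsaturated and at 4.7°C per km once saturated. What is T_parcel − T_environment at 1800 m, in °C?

Parcel:
  0 → 600 m (dry, 9.7°C/km): ΔT = -9.7 × 0.6 = -5.82°C → T = 26.68°C
  600 → 1800 m (saturated, 4.7°C/km): ΔT = -4.7 × 1.2 = -5.64°C → T = 21.04°C
Environment:
  0 → 900 m (environment, lower layer, 5.3°C/km): ΔT = -5.3 × 0.9 = -4.77°C → T = 27.73°C
  900 → 1800 m (environment, upper layer, 7°C/km): ΔT = -7 × 0.9 = -6.3°C → T = 21.43°C
T_parcel − T_env = 21.04 − 21.43 = -0.39°C

-0.39°C (parcel cooler than environment)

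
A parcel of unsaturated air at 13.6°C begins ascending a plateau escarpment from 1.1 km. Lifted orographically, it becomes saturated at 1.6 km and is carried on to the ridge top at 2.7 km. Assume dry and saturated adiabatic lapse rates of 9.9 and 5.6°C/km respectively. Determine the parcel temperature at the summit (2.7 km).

Dry to 1600 m: -9.9 × 0.5 km = -4.95°C, so T = 8.65°C.
Saturated to 2700 m: -5.6 × 1.1 km = -6.16°C, so T = 2.49°C.

2.49°C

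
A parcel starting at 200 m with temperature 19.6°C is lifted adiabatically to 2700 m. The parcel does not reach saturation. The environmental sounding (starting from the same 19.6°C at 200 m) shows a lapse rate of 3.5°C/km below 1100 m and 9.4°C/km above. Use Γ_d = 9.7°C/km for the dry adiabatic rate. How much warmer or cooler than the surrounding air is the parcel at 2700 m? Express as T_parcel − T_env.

Parcel:
  200–2700 m, dry: Δz = 2.5 km ⇒ ΔT = -24.25°C; T = -4.65°C
Environment:
  200–1100 m, environment, lower layer: Δz = 0.9 km ⇒ ΔT = -3.15°C; T = 16.45°C
  1100–2700 m, environment, upper layer: Δz = 1.6 km ⇒ ΔT = -15.04°C; T = 1.41°C
T_parcel − T_env = -4.65 − 1.41 = -6.06°C

-6.06°C (parcel cooler than environment)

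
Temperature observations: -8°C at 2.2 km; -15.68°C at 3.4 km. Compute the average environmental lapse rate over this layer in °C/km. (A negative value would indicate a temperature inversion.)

Γ = −ΔT/Δz = (-8 − (-15.68)) / (3400 − 2200) m
  = 7.68°C / 1.2 km = 6.4°C/km

6.4°C/km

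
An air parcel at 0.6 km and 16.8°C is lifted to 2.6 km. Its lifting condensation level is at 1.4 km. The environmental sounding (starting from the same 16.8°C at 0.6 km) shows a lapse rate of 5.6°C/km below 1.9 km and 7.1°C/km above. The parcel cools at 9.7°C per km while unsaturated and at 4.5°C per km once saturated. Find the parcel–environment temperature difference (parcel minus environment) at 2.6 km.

Parcel:
  From 600 m to 1400 m (dry): cools by 9.7 × 0.8 = 7.76°C, giving 9.04°C.
  From 1400 m to 2600 m (saturated): cools by 4.5 × 1.2 = 5.4°C, giving 3.64°C.
Environment:
  From 600 m to 1900 m (environment, lower layer): cools by 5.6 × 1.3 = 7.28°C, giving 9.52°C.
  From 1900 m to 2600 m (environment, upper layer): cools by 7.1 × 0.7 = 4.97°C, giving 4.55°C.
T_parcel − T_env = 3.64 − 4.55 = -0.91°C

-0.91°C (parcel cooler than environment)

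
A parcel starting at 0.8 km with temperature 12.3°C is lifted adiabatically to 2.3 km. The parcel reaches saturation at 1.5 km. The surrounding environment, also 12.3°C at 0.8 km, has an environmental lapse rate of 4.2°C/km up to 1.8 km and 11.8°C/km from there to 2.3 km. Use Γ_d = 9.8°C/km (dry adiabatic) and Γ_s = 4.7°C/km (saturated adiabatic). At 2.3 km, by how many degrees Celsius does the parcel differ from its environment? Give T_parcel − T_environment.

Parcel:
  800 → 1500 m (dry, 9.8°C/km): ΔT = -9.8 × 0.7 = -6.86°C → T = 5.44°C
  1500 → 2300 m (saturated, 4.7°C/km): ΔT = -4.7 × 0.8 = -3.76°C → T = 1.68°C
Environment:
  800 → 1800 m (environment, lower layer, 4.2°C/km): ΔT = -4.2 × 1 = -4.2°C → T = 8.1°C
  1800 → 2300 m (environment, upper layer, 11.8°C/km): ΔT = -11.8 × 0.5 = -5.9°C → T = 2.2°C
T_parcel − T_env = 1.68 − 2.2 = -0.52°C

-0.52°C (parcel cooler than environment)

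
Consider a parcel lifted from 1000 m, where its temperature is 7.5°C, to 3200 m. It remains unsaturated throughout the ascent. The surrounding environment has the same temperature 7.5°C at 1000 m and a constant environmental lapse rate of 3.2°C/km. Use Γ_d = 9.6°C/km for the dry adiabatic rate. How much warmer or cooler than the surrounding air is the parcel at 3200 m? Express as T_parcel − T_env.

-14.08°C (parcel cooler than environment)

Parcel:
  Dry to 3200 m: -9.6 × 2.2 km = -21.12°C, so T = -13.62°C.
Environment:
  Environment to 3200 m: -3.2 × 2.2 km = -7.04°C, so T = 0.46°C.
T_parcel − T_env = -13.62 − 0.46 = -14.08°C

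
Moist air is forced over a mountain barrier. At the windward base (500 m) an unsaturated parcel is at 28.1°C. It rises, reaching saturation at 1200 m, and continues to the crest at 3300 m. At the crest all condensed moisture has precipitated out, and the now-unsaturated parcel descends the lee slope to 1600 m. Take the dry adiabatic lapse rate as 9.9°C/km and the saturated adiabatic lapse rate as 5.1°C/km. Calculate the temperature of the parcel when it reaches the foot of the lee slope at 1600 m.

27.29°C

Dry to 1200 m: -9.9 × 0.7 km = -6.93°C, so T = 21.17°C.
Saturated to 3300 m: -5.1 × 2.1 km = -10.71°C, so T = 10.46°C.
Dry descent to 1600 m: +9.9 × 1.7 km = +16.83°C, so T = 27.29°C.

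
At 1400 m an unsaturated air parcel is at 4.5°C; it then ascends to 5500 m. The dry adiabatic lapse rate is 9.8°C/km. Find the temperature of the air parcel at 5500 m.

1400 → 5500 m (dry adiabatic, 9.8°C/km): ΔT = -9.8 × 4.1 = -40.18°C → T = -35.68°C

-35.68°C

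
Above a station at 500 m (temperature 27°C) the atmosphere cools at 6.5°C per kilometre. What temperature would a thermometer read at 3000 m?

10.75°C

From 500 m to 3000 m (environmental): cools by 6.5 × 2.5 = 16.25°C, giving 10.75°C.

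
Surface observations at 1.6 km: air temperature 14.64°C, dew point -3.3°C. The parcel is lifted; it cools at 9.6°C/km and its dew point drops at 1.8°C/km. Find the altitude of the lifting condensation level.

3.9 km

T and T_d converge at 9.6 − 1.8 = 7.8°C per km
Height above start = (14.64 − (-3.3)) / 7.8 = 2.3 km
LCL altitude = 1600 m + 2300 m = 3900 m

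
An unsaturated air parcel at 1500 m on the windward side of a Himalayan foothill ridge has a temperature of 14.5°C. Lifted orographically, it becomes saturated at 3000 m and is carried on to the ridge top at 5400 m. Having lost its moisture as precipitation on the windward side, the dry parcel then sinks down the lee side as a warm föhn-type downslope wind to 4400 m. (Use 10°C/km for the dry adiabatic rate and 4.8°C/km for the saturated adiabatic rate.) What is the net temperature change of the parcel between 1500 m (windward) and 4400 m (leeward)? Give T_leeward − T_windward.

1500 → 3000 m (dry, 10°C/km): ΔT = -10 × 1.5 = -15°C → T = -0.5°C
3000 → 5400 m (saturated, 4.8°C/km): ΔT = -4.8 × 2.4 = -11.52°C → T = -12.02°C
5400 → 4400 m (dry descent, 10°C/km): ΔT = +10 × 1 = +10°C → T = -2.02°C
Net change vs windward start: -2.02 − 14.5 = -16.52°C

-16.52°C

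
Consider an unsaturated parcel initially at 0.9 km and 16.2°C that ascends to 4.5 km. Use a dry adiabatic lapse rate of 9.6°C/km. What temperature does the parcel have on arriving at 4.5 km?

Dry adiabatic to 4500 m: -9.6 × 3.6 km = -34.56°C, so T = -18.36°C.

-18.36°C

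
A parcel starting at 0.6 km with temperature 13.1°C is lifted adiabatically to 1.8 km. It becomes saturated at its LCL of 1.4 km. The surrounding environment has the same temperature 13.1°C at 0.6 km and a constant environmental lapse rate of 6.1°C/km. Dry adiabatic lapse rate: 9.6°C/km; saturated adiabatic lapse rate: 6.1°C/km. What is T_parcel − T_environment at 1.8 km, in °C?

-2.8°C (parcel cooler than environment)

Parcel:
  From 600 m to 1400 m (dry): cools by 9.6 × 0.8 = 7.68°C, giving 5.42°C.
  From 1400 m to 1800 m (saturated): cools by 6.1 × 0.4 = 2.44°C, giving 2.98°C.
Environment:
  From 600 m to 1800 m (environment): cools by 6.1 × 1.2 = 7.32°C, giving 5.78°C.
T_parcel − T_env = 2.98 − 5.78 = -2.8°C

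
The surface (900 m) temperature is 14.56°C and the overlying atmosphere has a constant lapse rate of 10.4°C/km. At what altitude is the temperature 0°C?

2300 m

Height above start = (14.56 − 0) / 10.4 = 1.4 km
Altitude = 900 m + 1400 m = 2300 m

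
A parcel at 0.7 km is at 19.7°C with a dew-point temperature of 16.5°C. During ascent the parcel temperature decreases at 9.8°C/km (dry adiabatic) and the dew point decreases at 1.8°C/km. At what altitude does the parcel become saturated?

1.1 km

T and T_d converge at 9.8 − 1.8 = 8°C per km
Height above start = (19.7 − 16.5) / 8 = 0.4 km
LCL altitude = 700 m + 400 m = 1100 m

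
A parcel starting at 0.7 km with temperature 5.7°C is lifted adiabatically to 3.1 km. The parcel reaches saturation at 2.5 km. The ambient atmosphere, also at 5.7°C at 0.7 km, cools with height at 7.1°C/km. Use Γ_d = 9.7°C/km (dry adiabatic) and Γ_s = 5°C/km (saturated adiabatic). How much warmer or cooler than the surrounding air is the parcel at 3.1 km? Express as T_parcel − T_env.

-3.42°C (parcel cooler than environment)

Parcel:
  700 → 2500 m (dry, 9.7°C/km): ΔT = -9.7 × 1.8 = -17.46°C → T = -11.76°C
  2500 → 3100 m (saturated, 5°C/km): ΔT = -5 × 0.6 = -3°C → T = -14.76°C
Environment:
  700 → 3100 m (environment, 7.1°C/km): ΔT = -7.1 × 2.4 = -17.04°C → T = -11.34°C
T_parcel − T_env = -14.76 − (-11.34) = -3.42°C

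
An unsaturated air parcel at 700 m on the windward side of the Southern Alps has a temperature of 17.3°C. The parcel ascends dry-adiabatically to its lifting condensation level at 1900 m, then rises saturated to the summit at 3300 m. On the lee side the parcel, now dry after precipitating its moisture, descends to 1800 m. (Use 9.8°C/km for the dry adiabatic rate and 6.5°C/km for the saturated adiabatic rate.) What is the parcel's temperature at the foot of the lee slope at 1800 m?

700 → 1900 m (dry, 9.8°C/km): ΔT = -9.8 × 1.2 = -11.76°C → T = 5.54°C
1900 → 3300 m (saturated, 6.5°C/km): ΔT = -6.5 × 1.4 = -9.1°C → T = -3.56°C
3300 → 1800 m (dry descent, 9.8°C/km): ΔT = +9.8 × 1.5 = +14.7°C → T = 11.14°C

11.14°C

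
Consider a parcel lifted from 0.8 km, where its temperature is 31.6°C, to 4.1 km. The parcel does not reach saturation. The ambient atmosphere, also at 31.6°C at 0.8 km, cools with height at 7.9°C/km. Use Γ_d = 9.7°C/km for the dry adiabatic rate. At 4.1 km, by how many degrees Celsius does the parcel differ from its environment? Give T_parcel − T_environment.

-5.94°C (parcel cooler than environment)

Parcel:
  800–4100 m, dry: Δz = 3.3 km ⇒ ΔT = -32.01°C; T = -0.41°C
Environment:
  800–4100 m, environment: Δz = 3.3 km ⇒ ΔT = -26.07°C; T = 5.53°C
T_parcel − T_env = -0.41 − 5.53 = -5.94°C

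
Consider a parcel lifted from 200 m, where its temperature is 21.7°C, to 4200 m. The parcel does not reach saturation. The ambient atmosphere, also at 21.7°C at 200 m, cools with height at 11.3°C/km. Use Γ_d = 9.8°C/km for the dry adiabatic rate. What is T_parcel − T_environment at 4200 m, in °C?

Parcel:
  From 200 m to 4200 m (dry): cools by 9.8 × 4 = 39.2°C, giving -17.5°C.
Environment:
  From 200 m to 4200 m (environment): cools by 11.3 × 4 = 45.2°C, giving -23.5°C.
T_parcel − T_env = -17.5 − (-23.5) = +6°C

+6°C (parcel warmer than environment)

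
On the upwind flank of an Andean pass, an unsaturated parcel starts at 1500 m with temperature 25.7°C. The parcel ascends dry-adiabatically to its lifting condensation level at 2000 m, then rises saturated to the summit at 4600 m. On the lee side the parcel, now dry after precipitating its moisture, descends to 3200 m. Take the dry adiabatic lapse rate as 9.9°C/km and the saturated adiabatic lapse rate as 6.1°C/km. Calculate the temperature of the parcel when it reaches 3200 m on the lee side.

18.75°C

From 1500 m to 2000 m (dry): cools by 9.9 × 0.5 = 4.95°C, giving 20.75°C.
From 2000 m to 4600 m (saturated): cools by 6.1 × 2.6 = 15.86°C, giving 4.89°C.
From 4600 m to 3200 m (dry descent): warms by 9.9 × 1.4 = 13.86°C, giving 18.75°C.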